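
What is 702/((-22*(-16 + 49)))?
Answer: -117/121 ≈ -0.96694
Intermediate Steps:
702/((-22*(-16 + 49))) = 702/((-22*33)) = 702/(-726) = 702*(-1/726) = -117/121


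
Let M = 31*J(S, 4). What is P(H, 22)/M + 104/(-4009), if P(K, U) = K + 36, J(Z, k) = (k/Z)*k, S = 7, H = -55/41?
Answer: 37762579/81527024 ≈ 0.46319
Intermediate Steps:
H = -55/41 (H = -55*1/41 = -55/41 ≈ -1.3415)
J(Z, k) = k**2/Z
M = 496/7 (M = 31*(4**2/7) = 31*((1/7)*16) = 31*(16/7) = 496/7 ≈ 70.857)
P(K, U) = 36 + K
P(H, 22)/M + 104/(-4009) = (36 - 55/41)/(496/7) + 104/(-4009) = (1421/41)*(7/496) + 104*(-1/4009) = 9947/20336 - 104/4009 = 37762579/81527024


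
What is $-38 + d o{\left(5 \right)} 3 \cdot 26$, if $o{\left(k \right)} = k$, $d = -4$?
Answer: $-1598$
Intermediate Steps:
$-38 + d o{\left(5 \right)} 3 \cdot 26 = -38 + \left(-4\right) 5 \cdot 3 \cdot 26 = -38 + \left(-20\right) 3 \cdot 26 = -38 - 1560 = -1598$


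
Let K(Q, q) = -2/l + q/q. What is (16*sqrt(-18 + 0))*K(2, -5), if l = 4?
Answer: 24*I*sqrt(2) ≈ 33.941*I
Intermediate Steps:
K(Q, q) = 1/2 (K(Q, q) = -2/4 + q/q = -2*1/4 + 1 = -1/2 + 1 = 1/2)
(16*sqrt(-18 + 0))*K(2, -5) = (16*sqrt(-18 + 0))*(1/2) = (16*sqrt(-18))*(1/2) = (16*(3*I*sqrt(2)))*(1/2) = (48*I*sqrt(2))*(1/2) = 24*I*sqrt(2)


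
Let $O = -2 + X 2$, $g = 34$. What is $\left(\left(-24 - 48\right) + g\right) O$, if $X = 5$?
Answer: $-304$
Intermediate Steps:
$O = 8$ ($O = -2 + 5 \cdot 2 = -2 + 10 = 8$)
$\left(\left(-24 - 48\right) + g\right) O = \left(\left(-24 - 48\right) + 34\right) 8 = \left(-72 + 34\right) 8 = \left(-38\right) 8 = -304$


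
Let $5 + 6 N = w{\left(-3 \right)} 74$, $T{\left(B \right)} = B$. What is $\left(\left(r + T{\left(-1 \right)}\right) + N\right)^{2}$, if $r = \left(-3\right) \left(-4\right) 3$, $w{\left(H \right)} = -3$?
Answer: $\frac{289}{36} \approx 8.0278$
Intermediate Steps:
$r = 36$ ($r = 12 \cdot 3 = 36$)
$N = - \frac{227}{6}$ ($N = - \frac{5}{6} + \frac{\left(-3\right) 74}{6} = - \frac{5}{6} + \frac{1}{6} \left(-222\right) = - \frac{5}{6} - 37 = - \frac{227}{6} \approx -37.833$)
$\left(\left(r + T{\left(-1 \right)}\right) + N\right)^{2} = \left(\left(36 - 1\right) - \frac{227}{6}\right)^{2} = \left(35 - \frac{227}{6}\right)^{2} = \left(- \frac{17}{6}\right)^{2} = \frac{289}{36}$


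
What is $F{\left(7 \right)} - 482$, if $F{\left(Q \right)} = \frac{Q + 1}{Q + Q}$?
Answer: $- \frac{3370}{7} \approx -481.43$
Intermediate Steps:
$F{\left(Q \right)} = \frac{1 + Q}{2 Q}$
$F{\left(7 \right)} - 482 = \frac{1 + 7}{2 \cdot 7} - 482 = \frac{1}{2} \cdot \frac{1}{7} \cdot 8 - 482 = \frac{4}{7} - 482 = - \frac{3370}{7}$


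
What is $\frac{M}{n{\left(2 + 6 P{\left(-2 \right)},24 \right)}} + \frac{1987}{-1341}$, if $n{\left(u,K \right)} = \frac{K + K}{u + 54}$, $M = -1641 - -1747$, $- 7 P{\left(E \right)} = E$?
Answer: $\frac{2364973}{18774} \approx 125.97$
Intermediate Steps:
$P{\left(E \right)} = - \frac{E}{7}$
$M = 106$ ($M = -1641 + 1747 = 106$)
$n{\left(u,K \right)} = \frac{2 K}{54 + u}$
$\frac{M}{n{\left(2 + 6 P{\left(-2 \right)},24 \right)}} + \frac{1987}{-1341} = \frac{106}{2 \cdot 24 \frac{1}{54 + \left(2 + 6 \left(\left(- \frac{1}{7}\right) \left(-2\right)\right)\right)}} + \frac{1987}{-1341} = \frac{106}{2 \cdot 24 \frac{1}{54 + \left(2 + 6 \cdot \frac{2}{7}\right)}} + 1987 \left(- \frac{1}{1341}\right) = \frac{106}{2 \cdot 24 \frac{1}{54 + \left(2 + \frac{12}{7}\right)}} - \frac{1987}{1341} = \frac{106}{2 \cdot 24 \frac{1}{54 + \frac{26}{7}}} - \frac{1987}{1341} = \frac{106}{2 \cdot 24 \frac{1}{\frac{404}{7}}} - \frac{1987}{1341} = \frac{106}{2 \cdot 24 \cdot \frac{7}{404}} - \frac{1987}{1341} = \frac{106}{\frac{84}{101}} - \frac{1987}{1341} = 106 \cdot \frac{101}{84} - \frac{1987}{1341} = \frac{5353}{42} - \frac{1987}{1341} = \frac{2364973}{18774}$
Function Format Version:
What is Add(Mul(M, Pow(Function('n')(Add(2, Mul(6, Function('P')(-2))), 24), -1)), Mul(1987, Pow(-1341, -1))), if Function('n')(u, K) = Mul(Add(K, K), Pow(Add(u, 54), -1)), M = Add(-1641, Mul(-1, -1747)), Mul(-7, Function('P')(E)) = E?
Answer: Rational(2364973, 18774) ≈ 125.97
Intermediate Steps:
Function('P')(E) = Mul(Rational(-1, 7), E)
M = 106 (M = Add(-1641, 1747) = 106)
Function('n')(u, K) = Mul(2, K, Pow(Add(54, u), -1)) (Function('n')(u, K) = Mul(Mul(2, K), Pow(Add(54, u), -1)) = Mul(2, K, Pow(Add(54, u), -1)))
Add(Mul(M, Pow(Function('n')(Add(2, Mul(6, Function('P')(-2))), 24), -1)), Mul(1987, Pow(-1341, -1))) = Add(Mul(106, Pow(Mul(2, 24, Pow(Add(54, Add(2, Mul(6, Mul(Rational(-1, 7), -2)))), -1)), -1)), Mul(1987, Pow(-1341, -1))) = Add(Mul(106, Pow(Mul(2, 24, Pow(Add(54, Add(2, Mul(6, Rational(2, 7)))), -1)), -1)), Mul(1987, Rational(-1, 1341))) = Add(Mul(106, Pow(Mul(2, 24, Pow(Add(54, Add(2, Rational(12, 7))), -1)), -1)), Rational(-1987, 1341)) = Add(Mul(106, Pow(Mul(2, 24, Pow(Add(54, Rational(26, 7)), -1)), -1)), Rational(-1987, 1341)) = Add(Mul(106, Pow(Mul(2, 24, Pow(Rational(404, 7), -1)), -1)), Rational(-1987, 1341)) = Add(Mul(106, Pow(Mul(2, 24, Rational(7, 404)), -1)), Rational(-1987, 1341)) = Add(Mul(106, Pow(Rational(84, 101), -1)), Rational(-1987, 1341)) = Add(Mul(106, Rational(101, 84)), Rational(-1987, 1341)) = Add(Rational(5353, 42), Rational(-1987, 1341)) = Rational(2364973, 18774)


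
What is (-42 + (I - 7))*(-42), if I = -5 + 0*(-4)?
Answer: 2268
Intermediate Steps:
I = -5 (I = -5 + 0 = -5)
(-42 + (I - 7))*(-42) = (-42 + (-5 - 7))*(-42) = (-42 - 12)*(-42) = -54*(-42) = 2268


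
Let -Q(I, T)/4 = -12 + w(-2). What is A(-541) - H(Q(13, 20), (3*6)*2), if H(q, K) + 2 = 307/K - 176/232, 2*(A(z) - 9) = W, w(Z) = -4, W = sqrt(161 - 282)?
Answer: 3373/1044 + 11*I/2 ≈ 3.2308 + 5.5*I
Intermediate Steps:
W = 11*I (W = sqrt(-121) = 11*I ≈ 11.0*I)
A(z) = 9 + 11*I/2 (A(z) = 9 + (11*I)/2 = 9 + 11*I/2)
Q(I, T) = 64 (Q(I, T) = -4*(-12 - 4) = -4*(-16) = 64)
H(q, K) = -80/29 + 307/K (H(q, K) = -2 + (307/K - 176/232) = -2 + (307/K - 176*1/232) = -2 + (307/K - 22/29) = -2 + (-22/29 + 307/K) = -80/29 + 307/K)
A(-541) - H(Q(13, 20), (3*6)*2) = (9 + 11*I/2) - (-80/29 + 307/(((3*6)*2))) = (9 + 11*I/2) - (-80/29 + 307/((18*2))) = (9 + 11*I/2) - (-80/29 + 307/36) = (9 + 11*I/2) - 1*6023/1044 = (9 + 11*I/2) - 6023/1044 = 3373/1044 + 11*I/2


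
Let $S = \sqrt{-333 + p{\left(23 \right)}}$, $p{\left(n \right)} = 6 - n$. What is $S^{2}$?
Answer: $-350$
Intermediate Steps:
$S = 5 i \sqrt{14}$ ($S = \sqrt{-333 + \left(6 - 23\right)} = \sqrt{-333 - 17} = \sqrt{-350} = 5 i \sqrt{14} \approx 18.708 i$)
$S^{2} = \left(5 i \sqrt{14}\right)^{2} = -350$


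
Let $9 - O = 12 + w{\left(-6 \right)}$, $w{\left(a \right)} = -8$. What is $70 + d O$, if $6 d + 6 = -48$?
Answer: $25$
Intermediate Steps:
$d = -9$ ($d = -1 + \frac{1}{6} \left(-48\right) = -1 - 8 = -9$)
$O = 5$ ($O = 9 - \left(12 - 8\right) = 9 - 4 = 5$)
$70 + d O = 70 - 45 = 25$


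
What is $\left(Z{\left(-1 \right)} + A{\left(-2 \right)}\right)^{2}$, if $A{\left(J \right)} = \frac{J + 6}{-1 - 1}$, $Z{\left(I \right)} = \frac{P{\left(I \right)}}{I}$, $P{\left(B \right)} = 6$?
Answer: $64$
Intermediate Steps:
$Z{\left(I \right)} = \frac{6}{I}$
$A{\left(J \right)} = -3 - \frac{J}{2}$ ($A{\left(J \right)} = \frac{6 + J}{-2} = \left(6 + J\right) \left(- \frac{1}{2}\right) = -3 - \frac{J}{2}$)
$\left(Z{\left(-1 \right)} + A{\left(-2 \right)}\right)^{2} = \left(\frac{6}{-1} - 2\right)^{2} = \left(6 \left(-1\right) + \left(-3 + 1\right)\right)^{2} = \left(-6 - 2\right)^{2} = \left(-8\right)^{2} = 64$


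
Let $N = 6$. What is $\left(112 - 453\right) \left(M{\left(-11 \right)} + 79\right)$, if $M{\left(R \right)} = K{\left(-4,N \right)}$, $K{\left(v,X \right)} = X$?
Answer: $-28985$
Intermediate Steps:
$M{\left(R \right)} = 6$
$\left(112 - 453\right) \left(M{\left(-11 \right)} + 79\right) = \left(112 - 453\right) \left(6 + 79\right) = \left(-341\right) 85 = -28985$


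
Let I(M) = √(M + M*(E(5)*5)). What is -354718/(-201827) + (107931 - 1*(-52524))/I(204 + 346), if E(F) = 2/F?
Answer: 354718/201827 + 10697*√66/22 ≈ 3951.9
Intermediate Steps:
I(M) = √3*√M (I(M) = √(M + M*((2/5)*5)) = √(M + M*((2*(⅕))*5)) = √(M + M*((⅖)*5)) = √(M + M*2) = √(M + 2*M) = √(3*M) = √3*√M)
-354718/(-201827) + (107931 - 1*(-52524))/I(204 + 346) = -354718/(-201827) + (107931 - 1*(-52524))/((√3*√(204 + 346))) = -354718*(-1/201827) + (107931 + 52524)/((√3*√550)) = 354718/201827 + 160455/((√3*(5*√22))) = 354718/201827 + 160455/((5*√66)) = 354718/201827 + 160455*(√66/330) = 354718/201827 + 10697*√66/22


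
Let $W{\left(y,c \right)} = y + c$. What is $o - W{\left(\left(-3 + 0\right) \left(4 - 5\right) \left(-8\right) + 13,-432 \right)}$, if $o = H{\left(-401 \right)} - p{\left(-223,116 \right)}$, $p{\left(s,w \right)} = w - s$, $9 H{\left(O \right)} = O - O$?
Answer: $104$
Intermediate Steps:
$H{\left(O \right)} = 0$ ($H{\left(O \right)} = \frac{O - O}{9} = \frac{1}{9} \cdot 0 = 0$)
$o = -339$ ($o = 0 - \left(116 - -223\right) = 0 - \left(116 + 223\right) = 0 - 339 = -339$)
$W{\left(y,c \right)} = c + y$
$o - W{\left(\left(-3 + 0\right) \left(4 - 5\right) \left(-8\right) + 13,-432 \right)} = -339 - \left(-432 + \left(\left(-3 + 0\right) \left(4 - 5\right) \left(-8\right) + 13\right)\right) = -339 - \left(-432 + \left(\left(-3\right) \left(-1\right) \left(-8\right) + 13\right)\right) = -339 - \left(-432 + \left(3 \left(-8\right) + 13\right)\right) = -339 - \left(-432 + \left(-24 + 13\right)\right) = -339 - \left(-432 - 11\right) = -339 - -443 = -339 + 443 = 104$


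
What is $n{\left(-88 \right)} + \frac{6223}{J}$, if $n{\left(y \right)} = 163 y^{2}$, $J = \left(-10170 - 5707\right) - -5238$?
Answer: $\frac{13429305585}{10639} \approx 1.2623 \cdot 10^{6}$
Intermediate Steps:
$J = -10639$ ($J = \left(-10170 - 5707\right) + 5238 = -15877 + 5238 = -10639$)
$n{\left(-88 \right)} + \frac{6223}{J} = 163 \left(-88\right)^{2} + \frac{6223}{-10639} = 163 \cdot 7744 + 6223 \left(- \frac{1}{10639}\right) = 1262272 - \frac{6223}{10639} = \frac{13429305585}{10639}$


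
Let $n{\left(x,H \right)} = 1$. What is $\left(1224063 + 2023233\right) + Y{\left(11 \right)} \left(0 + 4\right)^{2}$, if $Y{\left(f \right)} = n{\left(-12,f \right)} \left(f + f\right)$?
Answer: $3247648$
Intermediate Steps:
$Y{\left(f \right)} = 2 f$ ($Y{\left(f \right)} = 1 \left(f + f\right) = 1 \cdot 2 f = 2 f$)
$\left(1224063 + 2023233\right) + Y{\left(11 \right)} \left(0 + 4\right)^{2} = \left(1224063 + 2023233\right) + 2 \cdot 11 \left(0 + 4\right)^{2} = 3247296 + 22 \cdot 4^{2} = 3247296 + 22 \cdot 16 = 3247296 + 352 = 3247648$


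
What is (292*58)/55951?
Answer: 16936/55951 ≈ 0.30269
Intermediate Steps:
(292*58)/55951 = 16936*(1/55951) = 16936/55951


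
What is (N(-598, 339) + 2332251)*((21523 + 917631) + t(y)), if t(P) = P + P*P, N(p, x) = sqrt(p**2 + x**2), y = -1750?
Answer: 9328780103904 + 19999520*sqrt(18901) ≈ 9.3315e+12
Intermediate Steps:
t(P) = P + P**2
(N(-598, 339) + 2332251)*((21523 + 917631) + t(y)) = (sqrt((-598)**2 + 339**2) + 2332251)*((21523 + 917631) - 1750*(1 - 1750)) = (sqrt(357604 + 114921) + 2332251)*(939154 - 1750*(-1749)) = (sqrt(472525) + 2332251)*(939154 + 3060750) = (5*sqrt(18901) + 2332251)*3999904 = (2332251 + 5*sqrt(18901))*3999904 = 9328780103904 + 19999520*sqrt(18901)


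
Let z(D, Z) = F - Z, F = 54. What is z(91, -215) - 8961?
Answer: -8692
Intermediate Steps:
z(D, Z) = 54 - Z
z(91, -215) - 8961 = (54 - 1*(-215)) - 8961 = (54 + 215) - 8961 = 269 - 8961 = -8692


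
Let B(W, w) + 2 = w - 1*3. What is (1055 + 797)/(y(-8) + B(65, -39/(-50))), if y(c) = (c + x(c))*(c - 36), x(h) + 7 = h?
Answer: 92600/50389 ≈ 1.8377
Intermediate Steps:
B(W, w) = -5 + w (B(W, w) = -2 + (w - 1*3) = -2 + (w - 3) = -2 + (-3 + w) = -5 + w)
x(h) = -7 + h
y(c) = (-36 + c)*(-7 + 2*c) (y(c) = (c + (-7 + c))*(c - 36) = (-7 + 2*c)*(-36 + c) = (-36 + c)*(-7 + 2*c))
(1055 + 797)/(y(-8) + B(65, -39/(-50))) = (1055 + 797)/((252 - 79*(-8) + 2*(-8)²) + (-5 - 39/(-50))) = 1852/((252 + 632 + 2*64) + (-5 - 39*(-1/50))) = 1852/((252 + 632 + 128) + (-5 + 39/50)) = 1852/(1012 - 211/50) = 1852/(50389/50) = 1852*(50/50389) = 92600/50389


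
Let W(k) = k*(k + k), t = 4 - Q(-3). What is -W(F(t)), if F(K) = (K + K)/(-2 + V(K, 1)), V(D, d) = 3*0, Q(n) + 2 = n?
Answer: -162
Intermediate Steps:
Q(n) = -2 + n
V(D, d) = 0
t = 9 (t = 4 - (-2 - 3) = 4 - 1*(-5) = 4 + 5 = 9)
F(K) = -K (F(K) = (K + K)/(-2 + 0) = (2*K)/(-2) = (2*K)*(-½) = -K)
W(k) = 2*k² (W(k) = k*(2*k) = 2*k²)
-W(F(t)) = -2*(-1*9)² = -2*(-9)² = -2*81 = -1*162 = -162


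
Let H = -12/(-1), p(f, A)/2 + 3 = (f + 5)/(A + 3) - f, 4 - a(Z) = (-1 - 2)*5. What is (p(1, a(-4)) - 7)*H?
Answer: -1908/11 ≈ -173.45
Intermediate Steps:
a(Z) = 19 (a(Z) = 4 - (-1 - 2)*5 = 4 - (-3)*5 = 4 - 1*(-15) = 4 + 15 = 19)
p(f, A) = -6 - 2*f + 2*(5 + f)/(3 + A) (p(f, A) = -6 + 2*((f + 5)/(A + 3) - f) = -6 + 2*((5 + f)/(3 + A) - f) = -6 + 2*(-f + (5 + f)/(3 + A)) = -6 + (-2*f + 2*(5 + f)/(3 + A)) = -6 - 2*f + 2*(5 + f)/(3 + A))
H = 12 (H = -12*(-1) = 12)
(p(1, a(-4)) - 7)*H = (2*(-4 - 3*19 - 2*1 - 1*19*1)/(3 + 19) - 7)*12 = (2*(-4 - 57 - 2 - 19)/22 - 7)*12 = (2*(1/22)*(-82) - 7)*12 = (-82/11 - 7)*12 = -159/11*12 = -1908/11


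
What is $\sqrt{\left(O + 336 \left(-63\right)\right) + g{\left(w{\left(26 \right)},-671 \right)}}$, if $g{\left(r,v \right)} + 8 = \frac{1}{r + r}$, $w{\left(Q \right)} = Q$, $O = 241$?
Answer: $\frac{i \sqrt{14152047}}{26} \approx 144.69 i$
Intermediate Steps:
$g{\left(r,v \right)} = -8 + \frac{1}{2 r}$ ($g{\left(r,v \right)} = -8 + \frac{1}{r + r} = -8 + \frac{1}{2 r}$)
$\sqrt{\left(O + 336 \left(-63\right)\right) + g{\left(w{\left(26 \right)},-671 \right)}} = \sqrt{\left(241 + 336 \left(-63\right)\right) - \left(8 - \frac{1}{2 \cdot 26}\right)} = \sqrt{\left(241 - 21168\right) + \left(-8 + \frac{1}{2} \cdot \frac{1}{26}\right)} = \sqrt{-20927 + \left(-8 + \frac{1}{52}\right)} = \sqrt{-20927 - \frac{415}{52}} = \sqrt{- \frac{1088619}{52}} = \frac{i \sqrt{14152047}}{26}$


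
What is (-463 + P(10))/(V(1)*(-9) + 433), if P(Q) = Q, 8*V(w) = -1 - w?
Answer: -1812/1741 ≈ -1.0408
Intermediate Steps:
V(w) = -⅛ - w/8 (V(w) = (-1 - w)/8 = -⅛ - w/8)
(-463 + P(10))/(V(1)*(-9) + 433) = (-463 + 10)/((-⅛ - ⅛*1)*(-9) + 433) = -453/((-⅛ - ⅛)*(-9) + 433) = -453/(-¼*(-9) + 433) = -453/(9/4 + 433) = -453/1741/4 = -453*4/1741 = -1812/1741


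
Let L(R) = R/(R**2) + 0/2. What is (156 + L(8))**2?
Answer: 1560001/64 ≈ 24375.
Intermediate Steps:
L(R) = 1/R (L(R) = R/R**2 + 0*(1/2) = 1/R + 0 = 1/R)
(156 + L(8))**2 = (156 + 1/8)**2 = (1249/8)**2 = 1560001/64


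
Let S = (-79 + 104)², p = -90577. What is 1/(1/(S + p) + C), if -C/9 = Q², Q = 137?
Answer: -89952/15194781793 ≈ -5.9199e-6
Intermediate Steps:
S = 625 (S = 25² = 625)
C = -168921 (C = -9*137² = -9*18769 = -168921)
1/(1/(S + p) + C) = 1/(1/(625 - 90577) - 168921) = 1/(1/(-89952) - 168921) = 1/(-1/89952 - 168921) = 1/(-15194781793/89952) = -89952/15194781793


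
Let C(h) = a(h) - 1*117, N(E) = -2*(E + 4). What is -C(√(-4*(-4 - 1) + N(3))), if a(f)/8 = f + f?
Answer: 117 - 16*√6 ≈ 77.808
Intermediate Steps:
N(E) = -8 - 2*E (N(E) = -2*(4 + E) = -8 - 2*E)
a(f) = 16*f (a(f) = 8*(f + f) = 8*(2*f) = 16*f)
C(h) = -117 + 16*h (C(h) = 16*h - 1*117 = 16*h - 117 = -117 + 16*h)
-C(√(-4*(-4 - 1) + N(3))) = -(-117 + 16*√(-4*(-4 - 1) + (-8 - 2*3))) = -(-117 + 16*√(-4*(-5) + (-8 - 6))) = -(-117 + 16*√(20 - 14)) = -(-117 + 16*√6) = 117 - 16*√6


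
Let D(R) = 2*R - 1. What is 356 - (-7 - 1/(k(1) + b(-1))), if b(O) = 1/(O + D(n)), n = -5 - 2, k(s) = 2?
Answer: 11269/31 ≈ 363.52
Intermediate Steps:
n = -7
D(R) = -1 + 2*R
b(O) = 1/(-15 + O) (b(O) = 1/(O + (-1 + 2*(-7))) = 1/(O + (-1 - 14)) = 1/(O - 15) = 1/(-15 + O))
356 - (-7 - 1/(k(1) + b(-1))) = 356 - (-7 - 1/(2 + 1/(-15 - 1))) = 356 - (-7 - 1/(2 + 1/(-16))) = 356 - (-7 - 1/(2 - 1/16)) = 356 - (-7 - 1/31/16) = 356 - (-7 - 1*16/31) = 356 - (-7 - 16/31) = 356 - 1*(-233/31) = 356 + 233/31 = 11269/31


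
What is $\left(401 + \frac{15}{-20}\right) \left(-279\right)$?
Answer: $- \frac{446679}{4} \approx -1.1167 \cdot 10^{5}$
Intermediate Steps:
$\left(401 + \frac{15}{-20}\right) \left(-279\right) = \left(401 + 15 \left(- \frac{1}{20}\right)\right) \left(-279\right) = \left(401 - \frac{3}{4}\right) \left(-279\right) = \frac{1601}{4} \left(-279\right) = - \frac{446679}{4}$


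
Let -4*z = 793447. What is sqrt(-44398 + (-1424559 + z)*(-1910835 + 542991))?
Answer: sqrt(2219902365965) ≈ 1.4899e+6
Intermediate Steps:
z = -793447/4 (z = -1/4*793447 = -793447/4 ≈ -1.9836e+5)
sqrt(-44398 + (-1424559 + z)*(-1910835 + 542991)) = sqrt(-44398 + (-1424559 - 793447/4)*(-1910835 + 542991)) = sqrt(-44398 - 6491683/4*(-1367844)) = sqrt(-44398 + 2219902410363) = sqrt(2219902365965)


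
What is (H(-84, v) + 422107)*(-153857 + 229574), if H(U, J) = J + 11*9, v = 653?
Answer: 32017614903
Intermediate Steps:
H(U, J) = 99 + J (H(U, J) = J + 99 = 99 + J)
(H(-84, v) + 422107)*(-153857 + 229574) = ((99 + 653) + 422107)*(-153857 + 229574) = (752 + 422107)*75717 = 422859*75717 = 32017614903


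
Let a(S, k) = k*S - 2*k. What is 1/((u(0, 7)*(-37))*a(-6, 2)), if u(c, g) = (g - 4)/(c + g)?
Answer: 7/1776 ≈ 0.0039414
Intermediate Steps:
a(S, k) = -2*k + S*k (a(S, k) = S*k - 2*k = -2*k + S*k)
u(c, g) = (-4 + g)/(c + g)
1/((u(0, 7)*(-37))*a(-6, 2)) = 1/((((-4 + 7)/(0 + 7))*(-37))*(2*(-2 - 6))) = 1/(((3/7)*(-37))*(2*(-8))) = 1/((((⅐)*3)*(-37))*(-16)) = 1/(((3/7)*(-37))*(-16)) = 1/(-111/7*(-16)) = 1/(1776/7) = 7/1776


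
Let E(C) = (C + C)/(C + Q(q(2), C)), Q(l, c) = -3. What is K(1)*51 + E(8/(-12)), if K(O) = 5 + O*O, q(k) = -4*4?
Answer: 3370/11 ≈ 306.36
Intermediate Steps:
q(k) = -16
K(O) = 5 + O²
E(C) = 2*C/(-3 + C) (E(C) = (C + C)/(C - 3) = (2*C)/(-3 + C) = 2*C/(-3 + C))
K(1)*51 + E(8/(-12)) = (5 + 1²)*51 + 2*(8/(-12))/(-3 + 8/(-12)) = (5 + 1)*51 + 2*(8*(-1/12))/(-3 + 8*(-1/12)) = 6*51 + 2*(-⅔)/(-3 - ⅔) = 306 + 2*(-⅔)/(-11/3) = 306 + 2*(-⅔)*(-3/11) = 306 + 4/11 = 3370/11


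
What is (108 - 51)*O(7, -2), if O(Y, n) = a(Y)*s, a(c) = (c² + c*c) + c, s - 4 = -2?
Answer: 11970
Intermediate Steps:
s = 2 (s = 4 - 2 = 2)
a(c) = c + 2*c² (a(c) = (c² + c²) + c = 2*c² + c = c + 2*c²)
O(Y, n) = 2*Y*(1 + 2*Y) (O(Y, n) = (Y*(1 + 2*Y))*2 = 2*Y*(1 + 2*Y))
(108 - 51)*O(7, -2) = (108 - 51)*(2*7*(1 + 2*7)) = 57*(2*7*(1 + 14)) = 57*(2*7*15) = 57*210 = 11970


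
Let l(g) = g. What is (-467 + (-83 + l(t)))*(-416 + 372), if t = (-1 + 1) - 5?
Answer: 24420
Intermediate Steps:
t = -5 (t = 0 - 5 = -5)
(-467 + (-83 + l(t)))*(-416 + 372) = (-467 + (-83 - 5))*(-416 + 372) = (-467 - 88)*(-44) = -555*(-44) = 24420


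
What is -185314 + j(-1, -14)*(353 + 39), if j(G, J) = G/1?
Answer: -185706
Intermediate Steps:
j(G, J) = G (j(G, J) = G*1 = G)
-185314 + j(-1, -14)*(353 + 39) = -185314 - (353 + 39) = -185314 - 1*392 = -185314 - 392 = -185706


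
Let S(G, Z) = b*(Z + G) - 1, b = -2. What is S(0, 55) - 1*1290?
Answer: -1401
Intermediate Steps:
S(G, Z) = -1 - 2*G - 2*Z (S(G, Z) = -2*(Z + G) - 1 = -2*(G + Z) - 1 = (-2*G - 2*Z) - 1 = -1 - 2*G - 2*Z)
S(0, 55) - 1*1290 = (-1 - 2*0 - 2*55) - 1*1290 = (-1 + 0 - 110) - 1290 = -111 - 1290 = -1401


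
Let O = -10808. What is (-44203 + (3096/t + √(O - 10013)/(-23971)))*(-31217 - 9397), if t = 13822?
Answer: 12406983426390/6911 + 40614*I*√20821/23971 ≈ 1.7953e+9 + 244.48*I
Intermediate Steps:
(-44203 + (3096/t + √(O - 10013)/(-23971)))*(-31217 - 9397) = (-44203 + (3096/13822 + √(-10808 - 10013)/(-23971)))*(-31217 - 9397) = (-44203 + (3096*(1/13822) + √(-20821)*(-1/23971)))*(-40614) = (-44203 + (1548/6911 + (I*√20821)*(-1/23971)))*(-40614) = (-44203 + (1548/6911 - I*√20821/23971))*(-40614) = (-305485385/6911 - I*√20821/23971)*(-40614) = 12406983426390/6911 + 40614*I*√20821/23971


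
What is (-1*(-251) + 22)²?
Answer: 74529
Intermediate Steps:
(-1*(-251) + 22)² = (251 + 22)² = 273² = 74529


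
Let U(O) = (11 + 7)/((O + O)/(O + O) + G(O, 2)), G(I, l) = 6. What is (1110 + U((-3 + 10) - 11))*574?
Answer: 638616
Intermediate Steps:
U(O) = 18/7 (U(O) = (11 + 7)/((O + O)/(O + O) + 6) = 18/((2*O)/((2*O)) + 6) = 18/((2*O)*(1/(2*O)) + 6) = 18/(1 + 6) = 18/7)
(1110 + U((-3 + 10) - 11))*574 = (1110 + 18/7)*574 = (7788/7)*574 = 638616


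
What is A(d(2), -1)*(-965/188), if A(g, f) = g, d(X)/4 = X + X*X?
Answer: -5790/47 ≈ -123.19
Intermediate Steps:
d(X) = 4*X + 4*X² (d(X) = 4*(X + X*X) = 4*(X + X²) = 4*X + 4*X²)
A(d(2), -1)*(-965/188) = (4*2*(1 + 2))*(-965/188) = (4*2*3)*(-965*1/188) = 24*(-965/188) = -5790/47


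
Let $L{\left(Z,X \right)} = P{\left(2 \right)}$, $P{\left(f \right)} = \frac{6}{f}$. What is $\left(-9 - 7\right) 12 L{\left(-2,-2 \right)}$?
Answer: $-576$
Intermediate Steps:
$L{\left(Z,X \right)} = 3$ ($L{\left(Z,X \right)} = \frac{6}{2} = 6 \cdot \frac{1}{2} = 3$)
$\left(-9 - 7\right) 12 L{\left(-2,-2 \right)} = \left(-9 - 7\right) 12 \cdot 3 = \left(-16\right) 12 \cdot 3 = \left(-192\right) 3 = -576$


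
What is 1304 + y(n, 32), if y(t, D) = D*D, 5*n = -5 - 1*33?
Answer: 2328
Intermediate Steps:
n = -38/5 (n = (-5 - 1*33)/5 = (-5 - 33)/5 = (⅕)*(-38) = -38/5 ≈ -7.6000)
y(t, D) = D²
1304 + y(n, 32) = 1304 + 32² = 1304 + 1024 = 2328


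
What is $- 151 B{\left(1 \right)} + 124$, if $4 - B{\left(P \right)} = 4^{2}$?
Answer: $1936$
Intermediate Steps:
$B{\left(P \right)} = -12$ ($B{\left(P \right)} = 4 - 4^{2} = 4 - 16 = -12$)
$- 151 B{\left(1 \right)} + 124 = \left(-151\right) \left(-12\right) + 124 = 1812 + 124 = 1936$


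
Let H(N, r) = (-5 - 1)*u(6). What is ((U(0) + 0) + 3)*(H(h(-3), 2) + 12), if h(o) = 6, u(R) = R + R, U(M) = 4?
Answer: -420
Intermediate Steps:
u(R) = 2*R
H(N, r) = -72 (H(N, r) = (-5 - 1)*(2*6) = -6*12 = -72)
((U(0) + 0) + 3)*(H(h(-3), 2) + 12) = ((4 + 0) + 3)*(-72 + 12) = (4 + 3)*(-60) = 7*(-60) = -420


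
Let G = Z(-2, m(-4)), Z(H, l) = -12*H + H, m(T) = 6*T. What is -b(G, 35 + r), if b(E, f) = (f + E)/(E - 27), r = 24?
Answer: 81/5 ≈ 16.200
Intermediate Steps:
Z(H, l) = -11*H
G = 22 (G = -11*(-2) = 22)
b(E, f) = (E + f)/(-27 + E)
-b(G, 35 + r) = -(22 + (35 + 24))/(-27 + 22) = -(22 + 59)/(-5) = -(-1)*81/5 = -1*(-81/5) = 81/5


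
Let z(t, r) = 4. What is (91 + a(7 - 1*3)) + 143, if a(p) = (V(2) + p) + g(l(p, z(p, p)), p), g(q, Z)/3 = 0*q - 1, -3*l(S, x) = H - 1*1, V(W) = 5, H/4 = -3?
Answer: 240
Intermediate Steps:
H = -12 (H = 4*(-3) = -12)
l(S, x) = 13/3 (l(S, x) = -(-12 - 1*1)/3 = -(-12 - 1)/3 = -1/3*(-13) = 13/3)
g(q, Z) = -3 (g(q, Z) = 3*(0*q - 1) = 3*(0 - 1) = 3*(-1) = -3)
a(p) = 2 + p (a(p) = (5 + p) - 3 = 2 + p)
(91 + a(7 - 1*3)) + 143 = (91 + (2 + (7 - 1*3))) + 143 = (91 + (2 + (7 - 3))) + 143 = (91 + (2 + 4)) + 143 = (91 + 6) + 143 = 97 + 143 = 240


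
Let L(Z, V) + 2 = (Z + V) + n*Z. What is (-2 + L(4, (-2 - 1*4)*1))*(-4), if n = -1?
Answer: 40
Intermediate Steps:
L(Z, V) = -2 + V (L(Z, V) = -2 + ((Z + V) - Z) = -2 + ((V + Z) - Z) = -2 + V)
(-2 + L(4, (-2 - 1*4)*1))*(-4) = (-2 + (-2 + (-2 - 1*4)*1))*(-4) = (-2 + (-2 + (-2 - 4)*1))*(-4) = (-2 + (-2 - 6*1))*(-4) = (-2 + (-2 - 6))*(-4) = (-2 - 8)*(-4) = -10*(-4) = 40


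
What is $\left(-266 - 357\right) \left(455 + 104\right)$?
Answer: $-348257$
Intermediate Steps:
$\left(-266 - 357\right) \left(455 + 104\right) = \left(-623\right) 559 = -348257$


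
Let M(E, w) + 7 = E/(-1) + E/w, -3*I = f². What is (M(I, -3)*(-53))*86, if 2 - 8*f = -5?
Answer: 2185561/72 ≈ 30355.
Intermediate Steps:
f = 7/8 (f = ¼ - ⅛*(-5) = ¼ + 5/8 = 7/8 ≈ 0.87500)
I = -49/192 (I = -(7/8)²/3 = -⅓*49/64 = -49/192 ≈ -0.25521)
M(E, w) = -7 - E + E/w (M(E, w) = -7 + (E/(-1) + E/w) = -7 + (E*(-1) + E/w) = -7 + (-E + E/w) = -7 - E + E/w)
(M(I, -3)*(-53))*86 = ((-7 - 1*(-49/192) - 49/192/(-3))*(-53))*86 = ((-7 + 49/192 - 49/192*(-⅓))*(-53))*86 = ((-7 + 49/192 + 49/576)*(-53))*86 = -959/144*(-53)*86 = (50827/144)*86 = 2185561/72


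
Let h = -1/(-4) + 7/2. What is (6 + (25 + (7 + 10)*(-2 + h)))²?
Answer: 59049/16 ≈ 3690.6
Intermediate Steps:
h = 15/4 (h = -1*(-¼) + 7*(½) = ¼ + 7/2 = 15/4 ≈ 3.7500)
(6 + (25 + (7 + 10)*(-2 + h)))² = (6 + (25 + (7 + 10)*(-2 + 15/4)))² = (6 + (25 + 17*(7/4)))² = (6 + (25 + 119/4))² = (6 + 219/4)² = (243/4)² = 59049/16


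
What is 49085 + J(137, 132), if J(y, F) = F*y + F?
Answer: 67301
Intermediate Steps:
J(y, F) = F + F*y
49085 + J(137, 132) = 49085 + 132*(1 + 137) = 49085 + 132*138 = 49085 + 18216 = 67301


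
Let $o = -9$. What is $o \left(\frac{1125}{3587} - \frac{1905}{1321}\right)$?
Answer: $\frac{48123990}{4738427} \approx 10.156$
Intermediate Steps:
$o \left(\frac{1125}{3587} - \frac{1905}{1321}\right) = - 9 \left(\frac{1125}{3587} - \frac{1905}{1321}\right) = \left(-9\right) \left(- \frac{5347110}{4738427}\right) = \frac{48123990}{4738427}$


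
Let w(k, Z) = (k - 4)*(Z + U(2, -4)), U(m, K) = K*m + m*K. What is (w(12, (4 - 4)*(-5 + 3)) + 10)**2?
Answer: 13924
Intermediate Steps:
U(m, K) = 2*K*m (U(m, K) = K*m + K*m = 2*K*m)
w(k, Z) = (-16 + Z)*(-4 + k) (w(k, Z) = (k - 4)*(Z + 2*(-4)*2) = (-4 + k)*(Z - 16) = (-4 + k)*(-16 + Z) = (-16 + Z)*(-4 + k))
(w(12, (4 - 4)*(-5 + 3)) + 10)**2 = ((64 - 16*12 - 4*(4 - 4)*(-5 + 3) + ((4 - 4)*(-5 + 3))*12) + 10)**2 = ((64 - 192 - 0*(-2) + (0*(-2))*12) + 10)**2 = ((64 - 192 - 4*0 + 0*12) + 10)**2 = ((64 - 192 + 0 + 0) + 10)**2 = (-128 + 10)**2 = (-118)**2 = 13924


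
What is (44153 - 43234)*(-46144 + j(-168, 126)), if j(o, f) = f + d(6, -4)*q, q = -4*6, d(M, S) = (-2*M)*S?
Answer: -43349230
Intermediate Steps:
d(M, S) = -2*M*S
q = -24
j(o, f) = -1152 + f (j(o, f) = f - 2*6*(-4)*(-24) = f + 48*(-24) = f - 1152 = -1152 + f)
(44153 - 43234)*(-46144 + j(-168, 126)) = (44153 - 43234)*(-46144 + (-1152 + 126)) = 919*(-46144 - 1026) = 919*(-47170) = -43349230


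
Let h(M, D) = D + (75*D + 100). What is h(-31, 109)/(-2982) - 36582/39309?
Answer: -73109030/19536573 ≈ -3.7422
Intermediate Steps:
h(M, D) = 100 + 76*D (h(M, D) = D + (100 + 75*D) = 100 + 76*D)
h(-31, 109)/(-2982) - 36582/39309 = (100 + 76*109)/(-2982) - 36582/39309 = (100 + 8284)*(-1/2982) - 36582*1/39309 = 8384*(-1/2982) - 12194/13103 = -4192/1491 - 12194/13103 = -73109030/19536573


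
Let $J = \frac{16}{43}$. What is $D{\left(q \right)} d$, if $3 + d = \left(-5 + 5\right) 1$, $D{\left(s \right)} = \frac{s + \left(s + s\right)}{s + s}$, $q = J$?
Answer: $- \frac{9}{2} \approx -4.5$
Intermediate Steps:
$J = \frac{16}{43}$ ($J = 16 \cdot \frac{1}{43} = \frac{16}{43} \approx 0.37209$)
$q = \frac{16}{43} \approx 0.37209$
$D{\left(s \right)} = \frac{3}{2}$ ($D{\left(s \right)} = \frac{s + 2 s}{2 s} = 3 s \frac{1}{2 s} = \frac{3}{2}$)
$d = -3$ ($d = -3 + \left(-5 + 5\right) 1 = -3 + 0 \cdot 1 = -3 + 0 = -3$)
$D{\left(q \right)} d = \frac{3}{2} \left(-3\right) = - \frac{9}{2}$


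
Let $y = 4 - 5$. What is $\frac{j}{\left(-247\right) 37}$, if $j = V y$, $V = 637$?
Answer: $\frac{49}{703} \approx 0.069701$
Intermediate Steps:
$y = -1$
$j = -637$ ($j = 637 \left(-1\right) = -637$)
$\frac{j}{\left(-247\right) 37} = - \frac{637}{\left(-247\right) 37} = - \frac{637}{-9139} = \left(-637\right) \left(- \frac{1}{9139}\right) = \frac{49}{703}$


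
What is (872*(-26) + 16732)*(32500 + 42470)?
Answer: -445321800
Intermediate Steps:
(872*(-26) + 16732)*(32500 + 42470) = (-22672 + 16732)*74970 = -5940*74970 = -445321800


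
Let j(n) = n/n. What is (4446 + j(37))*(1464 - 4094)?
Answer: -11695610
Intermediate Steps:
j(n) = 1
(4446 + j(37))*(1464 - 4094) = (4446 + 1)*(1464 - 4094) = 4447*(-2630) = -11695610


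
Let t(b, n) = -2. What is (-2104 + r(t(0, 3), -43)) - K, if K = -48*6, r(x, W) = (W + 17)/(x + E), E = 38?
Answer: -32701/18 ≈ -1816.7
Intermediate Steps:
r(x, W) = (17 + W)/(38 + x) (r(x, W) = (W + 17)/(x + 38) = (17 + W)/(38 + x))
K = -288
(-2104 + r(t(0, 3), -43)) - K = (-2104 + (17 - 43)/(38 - 2)) - 1*(-288) = (-2104 - 26/36) + 288 = (-2104 + (1/36)*(-26)) + 288 = (-2104 - 13/18) + 288 = -37885/18 + 288 = -32701/18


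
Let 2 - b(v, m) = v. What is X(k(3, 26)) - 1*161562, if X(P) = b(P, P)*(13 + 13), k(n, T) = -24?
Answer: -160886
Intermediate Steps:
b(v, m) = 2 - v
X(P) = 52 - 26*P (X(P) = (2 - P)*(13 + 13) = (2 - P)*26 = 52 - 26*P)
X(k(3, 26)) - 1*161562 = (52 - 26*(-24)) - 1*161562 = (52 + 624) - 161562 = 676 - 161562 = -160886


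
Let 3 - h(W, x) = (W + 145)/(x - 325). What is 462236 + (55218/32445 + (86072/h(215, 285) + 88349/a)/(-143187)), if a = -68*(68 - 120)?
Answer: 148887681420377741/322102020240 ≈ 4.6224e+5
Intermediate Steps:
h(W, x) = 3 - (145 + W)/(-325 + x) (h(W, x) = 3 - (W + 145)/(x - 325) = 3 - (145 + W)/(-325 + x))
a = 3536 (a = -68*(-52) = 3536)
462236 + (55218/32445 + (86072/h(215, 285) + 88349/a)/(-143187)) = 462236 + (55218/32445 + (86072/(((-1120 - 1*215 + 3*285)/(-325 + 285))) + 88349/3536)/(-143187)) = 462236 + (55218*(1/32445) + (86072/(((-1120 - 215 + 855)/(-40))) + 88349*(1/3536))*(-1/143187)) = 462236 + (18406/10815 + (86072/((-1/40*(-480))) + 5197/208)*(-1/143187)) = 462236 + (18406/10815 + (86072/12 + 5197/208)*(-1/143187)) = 462236 + (18406/10815 + (86072*(1/12) + 5197/208)*(-1/143187)) = 462236 + (18406/10815 + (21518/3 + 5197/208)*(-1/143187)) = 462236 + (18406/10815 + (4491335/624)*(-1/143187)) = 462236 + (18406/10815 - 4491335/89348688) = 462236 + 531992721101/322102020240 = 148887681420377741/322102020240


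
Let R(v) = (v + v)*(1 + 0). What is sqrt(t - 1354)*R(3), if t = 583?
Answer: 6*I*sqrt(771) ≈ 166.6*I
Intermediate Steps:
R(v) = 2*v (R(v) = (2*v)*1 = 2*v)
sqrt(t - 1354)*R(3) = sqrt(583 - 1354)*(2*3) = sqrt(-771)*6 = (I*sqrt(771))*6 = 6*I*sqrt(771)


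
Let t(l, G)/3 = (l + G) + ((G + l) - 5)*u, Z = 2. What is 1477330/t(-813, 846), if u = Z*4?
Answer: 1477330/771 ≈ 1916.1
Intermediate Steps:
u = 8 (u = 2*4 = 8)
t(l, G) = -120 + 27*G + 27*l (t(l, G) = 3*((l + G) + ((G + l) - 5)*8) = 3*((G + l) + (-5 + G + l)*8) = 3*((G + l) + (-40 + 8*G + 8*l)) = 3*(-40 + 9*G + 9*l) = -120 + 27*G + 27*l)
1477330/t(-813, 846) = 1477330/(-120 + 27*846 + 27*(-813)) = 1477330/(-120 + 22842 - 21951) = 1477330/771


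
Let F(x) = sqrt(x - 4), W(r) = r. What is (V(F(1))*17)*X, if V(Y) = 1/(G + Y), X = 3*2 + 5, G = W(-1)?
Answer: -187/4 - 187*I*sqrt(3)/4 ≈ -46.75 - 80.973*I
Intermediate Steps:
G = -1
F(x) = sqrt(-4 + x)
X = 11 (X = 6 + 5 = 11)
V(Y) = 1/(-1 + Y)
(V(F(1))*17)*X = (17/(-1 + sqrt(-4 + 1)))*11 = (17/(-1 + sqrt(-3)))*11 = (17/(-1 + I*sqrt(3)))*11 = 187/(-1 + I*sqrt(3))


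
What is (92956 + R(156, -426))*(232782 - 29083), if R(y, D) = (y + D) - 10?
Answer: 18878008524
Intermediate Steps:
R(y, D) = -10 + D + y (R(y, D) = (D + y) - 10 = -10 + D + y)
(92956 + R(156, -426))*(232782 - 29083) = (92956 + (-10 - 426 + 156))*(232782 - 29083) = (92956 - 280)*203699 = 92676*203699 = 18878008524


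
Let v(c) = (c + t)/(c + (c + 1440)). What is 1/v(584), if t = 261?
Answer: 2608/845 ≈ 3.0864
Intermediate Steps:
v(c) = (261 + c)/(1440 + 2*c) (v(c) = (c + 261)/(c + (c + 1440)) = (261 + c)/(c + (1440 + c)) = (261 + c)/(1440 + 2*c))
1/v(584) = 1/((261 + 584)/(2*(720 + 584))) = 1/((½)*845/1304) = 1/((½)*(1/1304)*845) = 1/(845/2608) = 2608/845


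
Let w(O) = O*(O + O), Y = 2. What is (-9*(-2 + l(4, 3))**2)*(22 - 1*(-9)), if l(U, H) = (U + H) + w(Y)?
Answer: -47151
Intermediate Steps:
w(O) = 2*O**2 (w(O) = O*(2*O) = 2*O**2)
l(U, H) = 8 + H + U (l(U, H) = (U + H) + 2*2**2 = (H + U) + 2*4 = (H + U) + 8 = 8 + H + U)
(-9*(-2 + l(4, 3))**2)*(22 - 1*(-9)) = (-9*(-2 + (8 + 3 + 4))**2)*(22 - 1*(-9)) = (-9*(-2 + 15)**2)*(22 + 9) = -9*13**2*31 = -9*169*31 = -1521*31 = -47151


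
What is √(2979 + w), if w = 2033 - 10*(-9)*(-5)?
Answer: √4562 ≈ 67.543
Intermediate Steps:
w = 1583 (w = 2033 + 90*(-5) = 2033 - 450 = 1583)
√(2979 + w) = √(2979 + 1583) = √4562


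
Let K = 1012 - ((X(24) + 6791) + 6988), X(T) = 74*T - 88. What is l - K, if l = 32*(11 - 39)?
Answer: 13559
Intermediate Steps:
X(T) = -88 + 74*T
l = -896 (l = 32*(-28) = -896)
K = -14455 (K = 1012 - (((-88 + 74*24) + 6791) + 6988) = 1012 - (((-88 + 1776) + 6791) + 6988) = 1012 - ((1688 + 6791) + 6988) = 1012 - (8479 + 6988) = 1012 - 1*15467 = 1012 - 15467 = -14455)
l - K = -896 - 1*(-14455) = -896 + 14455 = 13559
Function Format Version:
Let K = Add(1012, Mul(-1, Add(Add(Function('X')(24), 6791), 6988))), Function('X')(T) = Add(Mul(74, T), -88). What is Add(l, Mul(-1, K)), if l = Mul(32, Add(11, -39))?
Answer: 13559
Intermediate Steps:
Function('X')(T) = Add(-88, Mul(74, T))
l = -896 (l = Mul(32, -28) = -896)
K = -14455 (K = Add(1012, Mul(-1, Add(Add(Add(-88, Mul(74, 24)), 6791), 6988))) = Add(1012, Mul(-1, Add(Add(Add(-88, 1776), 6791), 6988))) = Add(1012, Mul(-1, Add(Add(1688, 6791), 6988))) = Add(1012, Mul(-1, Add(8479, 6988))) = Add(1012, Mul(-1, 15467)) = Add(1012, -15467) = -14455)
Add(l, Mul(-1, K)) = Add(-896, Mul(-1, -14455)) = Add(-896, 14455) = 13559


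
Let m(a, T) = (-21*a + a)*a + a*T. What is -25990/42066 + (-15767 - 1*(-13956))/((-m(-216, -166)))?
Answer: -144420203/232989552 ≈ -0.61986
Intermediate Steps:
m(a, T) = -20*a**2 + T*a (m(a, T) = (-20*a)*a + T*a = -20*a**2 + T*a)
-25990/42066 + (-15767 - 1*(-13956))/((-m(-216, -166))) = -25990/42066 + (-15767 - 1*(-13956))/((-(-216)*(-166 - 20*(-216)))) = -25990*1/42066 + (-15767 + 13956)/((-(-216)*(-166 + 4320))) = -12995/21033 - 1811/((-(-216)*4154)) = -12995/21033 - 1811/((-1*(-897264))) = -12995/21033 - 1811/897264 = -144420203/232989552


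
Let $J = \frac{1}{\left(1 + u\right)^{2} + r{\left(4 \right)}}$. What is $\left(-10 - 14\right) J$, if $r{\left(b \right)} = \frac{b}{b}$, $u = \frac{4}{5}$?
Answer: $- \frac{300}{53} \approx -5.6604$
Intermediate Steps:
$u = \frac{4}{5}$ ($u = 4 \cdot \frac{1}{5} = \frac{4}{5} \approx 0.8$)
$r{\left(b \right)} = 1$
$J = \frac{25}{106}$ ($J = \frac{1}{\left(1 + \frac{4}{5}\right)^{2} + 1} = \frac{1}{\left(\frac{9}{5}\right)^{2} + 1} = \frac{1}{\frac{81}{25} + 1} = \frac{1}{\frac{106}{25}} = \frac{25}{106} \approx 0.23585$)
$\left(-10 - 14\right) J = \left(-10 - 14\right) \frac{25}{106} = \left(-24\right) \frac{25}{106} = - \frac{300}{53}$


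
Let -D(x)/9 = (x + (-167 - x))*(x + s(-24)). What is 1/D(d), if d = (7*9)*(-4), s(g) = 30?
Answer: -1/333666 ≈ -2.9970e-6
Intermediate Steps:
d = -252 (d = 63*(-4) = -252)
D(x) = 45090 + 1503*x (D(x) = -9*(x + (-167 - x))*(x + 30) = -(-1503)*(30 + x) = -9*(-5010 - 167*x) = 45090 + 1503*x)
1/D(d) = 1/(45090 + 1503*(-252)) = 1/(45090 - 378756) = 1/(-333666) = -1/333666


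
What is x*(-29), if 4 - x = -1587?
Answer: -46139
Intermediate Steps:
x = 1591 (x = 4 - 1*(-1587) = 4 + 1587 = 1591)
x*(-29) = 1591*(-29) = -46139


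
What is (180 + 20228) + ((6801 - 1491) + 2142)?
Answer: 27860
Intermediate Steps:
(180 + 20228) + ((6801 - 1491) + 2142) = 20408 + (5310 + 2142) = 20408 + 7452 = 27860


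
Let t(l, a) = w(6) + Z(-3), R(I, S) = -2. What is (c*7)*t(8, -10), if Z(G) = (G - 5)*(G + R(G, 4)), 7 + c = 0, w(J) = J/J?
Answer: -2009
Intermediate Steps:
w(J) = 1
c = -7 (c = -7 + 0 = -7)
Z(G) = (-5 + G)*(-2 + G) (Z(G) = (G - 5)*(G - 2) = (-5 + G)*(-2 + G))
t(l, a) = 41 (t(l, a) = 1 + (10 + (-3)**2 - 7*(-3)) = 1 + (10 + 9 + 21) = 1 + 40 = 41)
(c*7)*t(8, -10) = -7*7*41 = -49*41 = -2009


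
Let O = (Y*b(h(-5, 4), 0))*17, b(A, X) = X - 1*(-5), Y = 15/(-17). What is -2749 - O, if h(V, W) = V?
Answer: -2674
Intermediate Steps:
Y = -15/17 (Y = 15*(-1/17) = -15/17 ≈ -0.88235)
b(A, X) = 5 + X (b(A, X) = X + 5 = 5 + X)
O = -75 (O = -15*(5 + 0)/17*17 = -15/17*5*17 = -75/17*17 = -75)
-2749 - O = -2749 - 1*(-75) = -2749 + 75 = -2674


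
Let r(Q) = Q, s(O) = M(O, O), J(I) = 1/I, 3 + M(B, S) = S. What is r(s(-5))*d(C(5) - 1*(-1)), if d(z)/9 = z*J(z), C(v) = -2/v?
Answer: -72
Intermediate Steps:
M(B, S) = -3 + S
s(O) = -3 + O
d(z) = 9 (d(z) = 9*(z/z) = 9*1 = 9)
r(s(-5))*d(C(5) - 1*(-1)) = (-3 - 5)*9 = -8*9 = -72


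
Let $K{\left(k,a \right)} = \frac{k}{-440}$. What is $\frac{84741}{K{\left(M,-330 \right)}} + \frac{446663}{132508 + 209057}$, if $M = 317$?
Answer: $- \frac{1819352094347}{15468015} \approx -1.1762 \cdot 10^{5}$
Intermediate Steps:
$K{\left(k,a \right)} = - \frac{k}{440}$ ($K{\left(k,a \right)} = k \left(- \frac{1}{440}\right) = - \frac{k}{440}$)
$\frac{84741}{K{\left(M,-330 \right)}} + \frac{446663}{132508 + 209057} = \frac{84741}{\left(- \frac{1}{440}\right) 317} + \frac{446663}{132508 + 209057} = \frac{84741}{- \frac{317}{440}} + \frac{446663}{341565} = 84741 \left(- \frac{440}{317}\right) + 446663 \cdot \frac{1}{341565} = - \frac{37286040}{317} + \frac{63809}{48795} = - \frac{1819352094347}{15468015}$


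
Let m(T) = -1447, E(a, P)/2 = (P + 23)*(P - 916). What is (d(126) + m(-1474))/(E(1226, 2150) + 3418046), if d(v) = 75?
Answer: -98/627215 ≈ -0.00015625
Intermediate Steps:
E(a, P) = 2*(-916 + P)*(23 + P) (E(a, P) = 2*((P + 23)*(P - 916)) = 2*((23 + P)*(-916 + P)) = 2*((-916 + P)*(23 + P)) = 2*(-916 + P)*(23 + P))
(d(126) + m(-1474))/(E(1226, 2150) + 3418046) = (75 - 1447)/((-42136 - 1786*2150 + 2*2150**2) + 3418046) = -1372/((-42136 - 3839900 + 2*4622500) + 3418046) = -1372/((-42136 - 3839900 + 9245000) + 3418046) = -1372/(5362964 + 3418046) = -1372/8781010 = -1372*1/8781010 = -98/627215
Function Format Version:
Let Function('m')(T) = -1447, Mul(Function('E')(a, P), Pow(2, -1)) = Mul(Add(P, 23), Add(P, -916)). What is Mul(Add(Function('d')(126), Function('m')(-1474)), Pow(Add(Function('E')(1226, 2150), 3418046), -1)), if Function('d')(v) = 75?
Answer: Rational(-98, 627215) ≈ -0.00015625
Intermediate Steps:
Function('E')(a, P) = Mul(2, Add(-916, P), Add(23, P)) (Function('E')(a, P) = Mul(2, Mul(Add(P, 23), Add(P, -916))) = Mul(2, Mul(Add(23, P), Add(-916, P))) = Mul(2, Mul(Add(-916, P), Add(23, P))) = Mul(2, Add(-916, P), Add(23, P)))
Mul(Add(Function('d')(126), Function('m')(-1474)), Pow(Add(Function('E')(1226, 2150), 3418046), -1)) = Mul(Add(75, -1447), Pow(Add(Add(-42136, Mul(-1786, 2150), Mul(2, Pow(2150, 2))), 3418046), -1)) = Mul(-1372, Pow(Add(Add(-42136, -3839900, Mul(2, 4622500)), 3418046), -1)) = Mul(-1372, Pow(Add(Add(-42136, -3839900, 9245000), 3418046), -1)) = Mul(-1372, Pow(Add(5362964, 3418046), -1)) = Mul(-1372, Pow(8781010, -1)) = Mul(-1372, Rational(1, 8781010)) = Rational(-98, 627215)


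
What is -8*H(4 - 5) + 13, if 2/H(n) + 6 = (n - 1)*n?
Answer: 17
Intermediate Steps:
H(n) = 2/(-6 + n*(-1 + n)) (H(n) = 2/(-6 + (n - 1)*n) = 2/(-6 + (-1 + n)*n) = 2/(-6 + n*(-1 + n)))
-8*H(4 - 5) + 13 = -16/(-6 + (4 - 5)² - (4 - 5)) + 13 = -16/(-6 + (-1)² - 1*(-1)) + 13 = -16/(-6 + 1 + 1) + 13 = -16/(-4) + 13 = -16*(-1)/4 + 13 = -8*(-½) + 13 = 4 + 13 = 17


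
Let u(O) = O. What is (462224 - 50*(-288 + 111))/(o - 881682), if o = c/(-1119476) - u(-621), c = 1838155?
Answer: -527356037224/986328482191 ≈ -0.53467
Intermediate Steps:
o = 693356441/1119476 (o = 1838155/(-1119476) - 1*(-621) = 1838155*(-1/1119476) + 621 = -1838155/1119476 + 621 = 693356441/1119476 ≈ 619.36)
(462224 - 50*(-288 + 111))/(o - 881682) = (462224 - 50*(-288 + 111))/(693356441/1119476 - 881682) = (462224 - 50*(-177))/(-986328482191/1119476) = (462224 + 8850)*(-1119476/986328482191) = 471074*(-1119476/986328482191) = -527356037224/986328482191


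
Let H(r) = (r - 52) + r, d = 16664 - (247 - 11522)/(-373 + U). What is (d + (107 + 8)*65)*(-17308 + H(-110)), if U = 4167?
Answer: -805116894390/1897 ≈ -4.2442e+8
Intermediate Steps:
d = 63234491/3794 (d = 16664 - (247 - 11522)/(-373 + 4167) = 16664 - (-11275)/3794 = 16664 - 1*(-11275/3794) = 16664 + 11275/3794 = 63234491/3794 ≈ 16667.)
H(r) = -52 + 2*r (H(r) = (-52 + r) + r = -52 + 2*r)
(d + (107 + 8)*65)*(-17308 + H(-110)) = (63234491/3794 + (107 + 8)*65)*(-17308 + (-52 + 2*(-110))) = (63234491/3794 + 115*65)*(-17308 + (-52 - 220)) = (63234491/3794 + 7475)*(-17308 - 272) = (91594641/3794)*(-17580) = -805116894390/1897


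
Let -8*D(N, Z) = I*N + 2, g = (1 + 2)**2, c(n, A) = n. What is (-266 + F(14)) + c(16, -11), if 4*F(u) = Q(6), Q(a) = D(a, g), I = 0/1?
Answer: -4001/16 ≈ -250.06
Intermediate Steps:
g = 9 (g = 3**2 = 9)
I = 0 (I = 0*1 = 0)
D(N, Z) = -1/4 (D(N, Z) = -(0*N + 2)/8 = -(0 + 2)/8 = -1/8*2 = -1/4)
Q(a) = -1/4
F(u) = -1/16 (F(u) = (1/4)*(-1/4) = -1/16)
(-266 + F(14)) + c(16, -11) = (-266 - 1/16) + 16 = -4257/16 + 16 = -4001/16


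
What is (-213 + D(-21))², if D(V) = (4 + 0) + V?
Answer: 52900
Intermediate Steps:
D(V) = 4 + V
(-213 + D(-21))² = (-213 + (4 - 21))² = (-213 - 17)² = (-230)² = 52900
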